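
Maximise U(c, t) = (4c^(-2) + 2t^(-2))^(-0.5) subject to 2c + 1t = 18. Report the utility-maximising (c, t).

For CES with ρ = -2, MRS = (4/2)·(t/c)^3.
Tangency: set MRS = p_c/p_t = 2/1 = 2.
So (t/c)^3 = 1; taking the cube root, t/c = 1, i.e. t = c.
Substitute into the budget 2·c + 1·t = 18: 3·c = 18, so c* = 6 and t* = 6.

c* = 6, t* = 6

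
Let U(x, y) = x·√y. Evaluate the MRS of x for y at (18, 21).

MRS = 7/3

MU_x = √y and MU_y = 0.5·x·y^(-0.5).
MRS = MU_x/MU_y = (2)·y/x.
At (18, 21): MRS = 7/3.
That is, one extra unit of x is worth 7/3 units of y at the margin.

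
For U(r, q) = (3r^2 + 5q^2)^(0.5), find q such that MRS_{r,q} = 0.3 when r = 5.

q = 10

For CES with ρ = 2, MRS = (3/5)·(q/r)^(-1).
Setting (3/5)·(q/5)^(-1) = 0.3 gives (q/5)^(-1) = 0.5, so q/5 = 2 and q = 10.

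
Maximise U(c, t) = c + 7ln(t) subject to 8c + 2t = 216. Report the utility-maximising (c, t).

c* = 20, t* = 28

MU_c = 1, MU_t = 7/t.
MRS = 1 ÷ (7/t).
Tangency: set MRS = p_c/p_t = 8/2 = 4.
MRS depends only on t: (1/7)·t = 4 ⇒ t* = 4/(1/7) = 28.
From the budget, 8·c = 216 − 2·28 = 160, so c* = 20.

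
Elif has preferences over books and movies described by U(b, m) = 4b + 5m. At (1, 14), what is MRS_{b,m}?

MU_b = 4, MU_m = 5, so MRS = 4/5 = 0.8 at every bundle.
At (1, 14): MRS = 0.8.
The indifference curve has slope −0.8 at this bundle.

MRS = 0.8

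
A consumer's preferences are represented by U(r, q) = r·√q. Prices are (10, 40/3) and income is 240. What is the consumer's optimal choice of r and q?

MU_r = √q and MU_q = 0.5·r·q^(-0.5).
MRS = MU_r/MU_q = (2)·q/r.
Tangency: set MRS = p_r/p_q = 10/(40/3) = 0.75.
So (2)·q/r = 0.75, i.e. q = 0.375·r.
Substitute into the budget 10·r + (40/3)·q = 240: 15·r = 240, so r* = 16.
Then q* = 0.375·16 = 6.

r* = 16, q* = 6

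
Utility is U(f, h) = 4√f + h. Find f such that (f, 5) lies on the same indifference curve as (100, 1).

f = 81

U(100, 1) = 41.
Set U(f, 5) = 41 and solve.
With h = 5: 4√f = 41 − 5 = 36, so √f = 9 and f = 81.
Check: U(81, 5) = 41.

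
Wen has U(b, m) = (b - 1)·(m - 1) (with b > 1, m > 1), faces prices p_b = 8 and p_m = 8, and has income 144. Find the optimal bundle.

b* = 9, m* = 9

MU_b = (m−1), MU_m = (b−1).
MRS = (m−1)/(b−1).
Tangency: set MRS = p_b/p_m = 8/8 = 1.
So (m − 1)/(b − 1) = 1, i.e. (m − 1) = (b − 1).
Rewrite the budget in excess-of-subsistence terms: 8·(b − 1) + 8·(m − 1) = 144 − 8·1 − 8·1 = 128.
Substituting, 16·(b − 1) = 128, so b − 1 = 8 and b* = 9.
Then m − 1 = 8, so m* = 9.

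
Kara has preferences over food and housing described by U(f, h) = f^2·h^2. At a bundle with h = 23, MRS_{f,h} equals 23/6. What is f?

MU_f = 2·f·h^2 and MU_h = 2·f^2·h.
MRS = MU_f/MU_h = h/f.
Substitute h = 23: MRS = 23/f. Setting 23/f = 23/6 gives f = 23/(23/6) = 6.

f = 6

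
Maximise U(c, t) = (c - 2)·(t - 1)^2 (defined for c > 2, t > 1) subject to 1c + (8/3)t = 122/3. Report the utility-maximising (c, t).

MU_c = (t−1)^2, MU_t = 2·(c−2)·(t−1).
MRS = (1/2)·(t−1)/(c−2).
Tangency: set MRS = p_c/p_t = 1/(8/3) = 0.375.
So (1/2)·(t − 1)/(c − 2) = 0.375, i.e. (t − 1) = 0.75·(c − 2).
Rewrite the budget in excess-of-subsistence terms: 1·(c − 2) + (8/3)·(t − 1) = 122/3 − 1·2 − (8/3)·1 = 36.
Substituting, 3·(c − 2) = 36, so c − 2 = 12 and c* = 14.
Then t − 1 = 0.75·12 = 9, so t* = 10.

c* = 14, t* = 10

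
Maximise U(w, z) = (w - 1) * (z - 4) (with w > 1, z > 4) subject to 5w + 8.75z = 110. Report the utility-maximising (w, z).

MU_w = (z−4), MU_z = (w−1).
MRS = (z−4)/(w−1).
Tangency: set MRS = p_w/p_z = 5/8.75 = 4/7.
So (z − 4)/(w − 1) = 4/7, i.e. (z − 4) = (4/7)·(w − 1).
Rewrite the budget in excess-of-subsistence terms: 5·(w − 1) + 8.75·(z − 4) = 110 − 5·1 − 8.75·4 = 70.
Substituting, 10·(w − 1) = 70, so w − 1 = 7 and w* = 8.
Then z − 4 = (4/7)·7 = 4, so z* = 8.

w* = 8, z* = 8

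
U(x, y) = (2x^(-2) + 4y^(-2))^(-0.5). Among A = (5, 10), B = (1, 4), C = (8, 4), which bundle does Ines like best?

Bundle A

Evaluate utility at each bundle:
U(A) = 2.887.
U(B) = 0.667.
U(C) = 1.886.
Highest utility is A, so A ≻ C ≻ B.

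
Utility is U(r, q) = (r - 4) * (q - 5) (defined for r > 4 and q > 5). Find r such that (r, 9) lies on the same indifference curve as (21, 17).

r = 55

U(21, 17) = 204.
Set U(r, 9) = 204 and solve.
With q = 9: (9 − 5) = 4, so (r − 4) = 204/4 = 51.
So r = 4 + 51 = 55.
Check: U(55, 9) = 204.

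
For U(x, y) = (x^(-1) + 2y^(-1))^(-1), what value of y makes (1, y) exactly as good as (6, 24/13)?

U depends on (x, y) only through S = x^(-1) + 2y^(-1), so equal utility means equal S. At (6, 24/13): S = 1.25.
With x = 1: 1^(-1) = 1, so 2y^(-1) = 1.25 − 1 = 0.25, i.e. y^(-1) = 0.125.
Hence y = 1/0.125 = 8.
Check: U(1, 8) = 0.8.

y = 8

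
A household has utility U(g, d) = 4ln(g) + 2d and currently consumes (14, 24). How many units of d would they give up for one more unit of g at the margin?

MU_g = 4/g, MU_d = 2.
MRS = 4/g ÷ 2.
At (14, 24): MRS = 1/7.
The indifference curve has slope −1/7 at this bundle.

MRS = 1/7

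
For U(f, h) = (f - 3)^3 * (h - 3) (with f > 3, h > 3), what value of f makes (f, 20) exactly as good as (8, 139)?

f = 13

U(8, 139) = 17000.
Set U(f, 20) = 17000 and solve.
With h = 20: (20 − 3) = 17, so (f − 3)^3 = 17000/17 = 1000.
Taking the cube root (with f > 3): f − 3 = 10, so f = 13.
Check: U(13, 20) = 17000.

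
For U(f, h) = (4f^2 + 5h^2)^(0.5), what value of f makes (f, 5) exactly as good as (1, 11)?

U depends on (f, h) only through S = 4f^2 + 5h^2, so equal utility means equal S. At (1, 11): S = 609.
With h = 5: 5·5^2 = 125, so 4f^2 = 609 − 125 = 484, i.e. f^2 = 121.
Hence f = √121 = 11.
Check: U(11, 5) = 24.6779.

f = 11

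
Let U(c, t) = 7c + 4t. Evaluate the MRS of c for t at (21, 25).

MRS = 1.75

MU_c = 7, MU_t = 4, so MRS = 7/4 = 1.75 at every bundle.
At (21, 25): MRS = 1.75.
So at (21, 25) the consumer would give up 1.75 units of t for one more unit of c.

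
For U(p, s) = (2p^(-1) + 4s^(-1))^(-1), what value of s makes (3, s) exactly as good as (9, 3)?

U depends on (p, s) only through S = 2p^(-1) + 4s^(-1), so equal utility means equal S. At (9, 3): S = 14/9.
With p = 3: 2·3^(-1) = 2/3, so 4s^(-1) = 14/9 − 2/3 = 8/9, i.e. s^(-1) = 2/9.
Hence s = 1/(2/9) = 4.5.
Check: U(3, 4.5) = 0.6429.

s = 4.5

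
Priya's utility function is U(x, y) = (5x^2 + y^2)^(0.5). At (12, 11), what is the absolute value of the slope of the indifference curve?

MRS = 60/11

For CES with ρ = 2, MRS = (5/1)·(y/x)^(-1).
At (12, 11): MRS = 60/11.
The indifference curve has slope −60/11 at this bundle.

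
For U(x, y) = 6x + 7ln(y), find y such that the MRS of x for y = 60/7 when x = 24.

MU_x = 6, MU_y = 7/y.
MRS = 6 ÷ (7/y).
MRS depends only on y: (6/7)·y = 60/7 ⇒ y = (60/7)/(6/7) = 10.

y = 10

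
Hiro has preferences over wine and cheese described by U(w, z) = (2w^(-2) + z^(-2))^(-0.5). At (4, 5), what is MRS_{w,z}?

For CES with ρ = -2, MRS = (2/1)·(z/w)^3.
At (4, 5): MRS = 125/32.
The indifference curve has slope −125/32 at this bundle.

MRS = 125/32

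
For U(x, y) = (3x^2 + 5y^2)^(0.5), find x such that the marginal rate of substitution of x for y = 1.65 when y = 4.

For CES with ρ = 2, MRS = (3/5)·(y/x)^(-1).
Setting (3/5)·(4/x)^(-1) = 1.65 gives (4/x)^(-1) = 2.75, so 4/x = 4/11 and x = 11.

x = 11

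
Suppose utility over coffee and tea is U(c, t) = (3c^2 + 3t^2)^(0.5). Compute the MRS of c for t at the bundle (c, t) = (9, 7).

MRS = 9/7

For CES with ρ = 2, MRS = (t/c)^(-1).
At (9, 7): MRS = 9/7.
So at (9, 7) the consumer would give up 9/7 units of t for one more unit of c.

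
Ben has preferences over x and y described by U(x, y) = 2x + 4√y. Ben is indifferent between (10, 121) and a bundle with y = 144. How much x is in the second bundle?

x = 8

U(10, 121) = 64.
Set U(x, 144) = 64 and solve.
With y = 144: √144 = 12, so 2x = 64 − 4·12 = 16 and x = 8.
Check: U(8, 144) = 64.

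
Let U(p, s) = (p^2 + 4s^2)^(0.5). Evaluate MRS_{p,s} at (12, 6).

MRS = 0.5

For CES with ρ = 2, MRS = (1/4)·(s/p)^(-1).
At (12, 6): MRS = 0.5.
So at (12, 6) the consumer would give up 0.5 units of s for one more unit of p.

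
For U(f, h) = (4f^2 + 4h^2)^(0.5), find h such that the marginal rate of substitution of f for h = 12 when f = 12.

For CES with ρ = 2, MRS = (h/f)^(-1).
Setting (h/12)^(-1) = 12 gives h/12 = 1/12 and h = 1.

h = 1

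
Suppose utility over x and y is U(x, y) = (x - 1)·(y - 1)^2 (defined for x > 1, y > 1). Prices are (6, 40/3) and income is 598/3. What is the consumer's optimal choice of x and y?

x* = 11, y* = 10

MU_x = (y−1)^2, MU_y = 2·(x−1)·(y−1).
MRS = (1/2)·(y−1)/(x−1).
Tangency: set MRS = p_x/p_y = 6/(40/3) = 0.45.
So (1/2)·(y − 1)/(x − 1) = 0.45, i.e. (y − 1) = 0.9·(x − 1).
Rewrite the budget in excess-of-subsistence terms: 6·(x − 1) + (40/3)·(y − 1) = 598/3 − 6·1 − (40/3)·1 = 180.
Substituting, 18·(x − 1) = 180, so x − 1 = 10 and x* = 11.
Then y − 1 = 0.9·10 = 9, so y* = 10.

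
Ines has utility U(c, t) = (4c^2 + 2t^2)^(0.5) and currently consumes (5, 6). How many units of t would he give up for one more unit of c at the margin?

For CES with ρ = 2, MRS = (4/2)·(t/c)^(-1).
At (5, 6): MRS = 5/3.
The indifference curve has slope −5/3 at this bundle.

MRS = 5/3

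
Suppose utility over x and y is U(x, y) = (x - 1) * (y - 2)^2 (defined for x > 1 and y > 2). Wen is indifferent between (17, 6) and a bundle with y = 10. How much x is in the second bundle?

x = 5

U(17, 6) = 256.
Set U(x, 10) = 256 and solve.
With y = 10: (10 − 2)^2 = 64, so (x − 1) = 256/64 = 4.
So x = 1 + 4 = 5.
Check: U(5, 10) = 256.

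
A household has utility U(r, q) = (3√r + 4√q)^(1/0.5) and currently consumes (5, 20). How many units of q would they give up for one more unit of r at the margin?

MRS = 1.5

For CES with ρ = 0.5, MRS = (3/4)·√(q/r).
At (5, 20): MRS = 1.5.
So at (5, 20) the consumer would give up 1.5 units of q for one more unit of r.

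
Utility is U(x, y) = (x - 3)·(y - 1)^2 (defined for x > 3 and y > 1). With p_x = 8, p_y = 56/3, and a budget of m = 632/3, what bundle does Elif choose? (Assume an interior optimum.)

MU_x = (y−1)^2, MU_y = 2·(x−3)·(y−1).
MRS = (1/2)·(y−1)/(x−3).
Tangency: set MRS = p_x/p_y = 8/(56/3) = 3/7.
So (1/2)·(y − 1)/(x − 3) = 3/7, i.e. (y − 1) = (6/7)·(x − 3).
Rewrite the budget in excess-of-subsistence terms: 8·(x − 3) + (56/3)·(y − 1) = 632/3 − 8·3 − (56/3)·1 = 168.
Substituting, 24·(x − 3) = 168, so x − 3 = 7 and x* = 10.
Then y − 1 = (6/7)·7 = 6, so y* = 7.

x* = 10, y* = 7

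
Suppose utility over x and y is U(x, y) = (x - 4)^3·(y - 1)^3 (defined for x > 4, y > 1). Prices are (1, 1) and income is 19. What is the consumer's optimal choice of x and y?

x* = 11, y* = 8

MU_x = 3·(x−4)^2·(y−1)^3, MU_y = 3·(x−4)^3·(y−1)^2.
MRS = (y−1)/(x−4).
Tangency: set MRS = p_x/p_y = 1/1 = 1.
So (y − 1)/(x − 4) = 1, i.e. (y − 1) = (x − 4).
Rewrite the budget in excess-of-subsistence terms: 1·(x − 4) + 1·(y − 1) = 19 − 1·4 − 1·1 = 14.
Substituting, 2·(x − 4) = 14, so x − 4 = 7 and x* = 11.
Then y − 1 = 7, so y* = 8.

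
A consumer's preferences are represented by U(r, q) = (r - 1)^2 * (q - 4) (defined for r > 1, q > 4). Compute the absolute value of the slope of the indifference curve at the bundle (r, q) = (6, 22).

MU_r = 2·(r−1)·(q−4), MU_q = (r−1)^2.
MRS = (2/1)·(q−4)/(r−1).
At (6, 22): MRS = 7.2.
The indifference curve has slope −7.2 at this bundle.

MRS = 7.2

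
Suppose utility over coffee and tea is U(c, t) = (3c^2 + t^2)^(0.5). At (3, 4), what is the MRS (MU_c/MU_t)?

For CES with ρ = 2, MRS = (3/1)·(t/c)^(-1).
At (3, 4): MRS = 2.25.
That is, one extra unit of c is worth 2.25 units of t at the margin.

MRS = 2.25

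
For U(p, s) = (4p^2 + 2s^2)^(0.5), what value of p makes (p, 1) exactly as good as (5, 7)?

U depends on (p, s) only through S = 4p^2 + 2s^2, so equal utility means equal S. At (5, 7): S = 198.
With s = 1: 2·1^2 = 2, so 4p^2 = 198 − 2 = 196, i.e. p^2 = 49.
Hence p = √49 = 7.
Check: U(7, 1) = 14.0712.

p = 7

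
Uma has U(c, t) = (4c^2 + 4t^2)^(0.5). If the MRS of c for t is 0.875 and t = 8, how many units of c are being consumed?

c = 7

For CES with ρ = 2, MRS = (t/c)^(-1).
Setting (8/c)^(-1) = 0.875 gives 8/c = 8/7 and c = 7.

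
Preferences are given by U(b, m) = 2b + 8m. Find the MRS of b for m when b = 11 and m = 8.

MRS = 0.25

MU_b = 2, MU_m = 8, so MRS = 2/8 = 0.25 at every bundle.
At (11, 8): MRS = 0.25.
That is, one extra unit of b is worth 0.25 units of m at the margin.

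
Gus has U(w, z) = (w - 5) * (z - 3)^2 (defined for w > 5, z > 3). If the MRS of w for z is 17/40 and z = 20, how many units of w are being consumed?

w = 25

MU_w = (z−3)^2, MU_z = 2·(w−5)·(z−3).
MRS = (1/2)·(z−3)/(w−5).
Substitute z = 20: MRS = 8.5/(w − 5). Setting this equal to 17/40 gives w − 5 = 8.5/(17/40) = 20, so w = 25.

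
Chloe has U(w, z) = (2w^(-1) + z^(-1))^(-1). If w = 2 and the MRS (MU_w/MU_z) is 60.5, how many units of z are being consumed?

z = 11

For CES with ρ = -1, MRS = (2/1)·(z/w)^2.
Setting (2/1)·(z/2)^2 = 60.5 gives (z/2)^2 = 30.25, so z/2 = 5.5 and z = 11.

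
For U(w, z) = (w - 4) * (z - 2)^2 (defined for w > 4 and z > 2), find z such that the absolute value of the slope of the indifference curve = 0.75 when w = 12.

MU_w = (z−2)^2, MU_z = 2·(w−4)·(z−2).
MRS = (1/2)·(z−2)/(w−4).
Substitute w = 12: MRS = (z − 2)/16. Setting this equal to 0.75 gives z − 2 = 0.75·16 = 12, so z = 14.

z = 14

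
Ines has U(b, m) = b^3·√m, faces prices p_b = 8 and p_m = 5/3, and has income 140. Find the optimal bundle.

b* = 15, m* = 12

MU_b = 3·b^2·√m and MU_m = 0.5·b^3·m^(-0.5).
MRS = MU_b/MU_m = (6)·m/b.
Tangency: set MRS = p_b/p_m = 8/(5/3) = 4.8.
So (6)·m/b = 4.8, i.e. m = 0.8·b.
Substitute into the budget 8·b + (5/3)·m = 140: (28/3)·b = 140, so b* = 15.
Then m* = 0.8·15 = 12.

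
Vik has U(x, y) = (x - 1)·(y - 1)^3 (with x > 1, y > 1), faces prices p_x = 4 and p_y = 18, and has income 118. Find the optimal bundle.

x* = 7, y* = 5

MU_x = (y−1)^3, MU_y = 3·(x−1)·(y−1)^2.
MRS = (1/3)·(y−1)/(x−1).
Tangency: set MRS = p_x/p_y = 4/18 = 2/9.
So (1/3)·(y − 1)/(x − 1) = 2/9, i.e. (y − 1) = (2/3)·(x − 1).
Rewrite the budget in excess-of-subsistence terms: 4·(x − 1) + 18·(y − 1) = 118 − 4·1 − 18·1 = 96.
Substituting, 16·(x − 1) = 96, so x − 1 = 6 and x* = 7.
Then y − 1 = (2/3)·6 = 4, so y* = 5.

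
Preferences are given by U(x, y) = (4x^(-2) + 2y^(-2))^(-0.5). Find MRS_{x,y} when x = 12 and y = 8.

MRS = 16/27

For CES with ρ = -2, MRS = (4/2)·(y/x)^3.
At (12, 8): MRS = 16/27.
That is, one extra unit of x is worth 16/27 units of y at the margin.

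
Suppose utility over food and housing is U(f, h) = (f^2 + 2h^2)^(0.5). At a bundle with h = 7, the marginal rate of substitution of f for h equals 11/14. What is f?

f = 11

For CES with ρ = 2, MRS = (1/2)·(h/f)^(-1).
Setting (1/2)·(7/f)^(-1) = 11/14 gives (7/f)^(-1) = 11/7, so 7/f = 7/11 and f = 11.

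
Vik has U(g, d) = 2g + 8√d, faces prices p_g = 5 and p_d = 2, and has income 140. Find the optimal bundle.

MU_g = 2, MU_d = 8/(2√d).
MRS = 2 ÷ (8/(2√d)).
Tangency: set MRS = p_g/p_d = 5/2 = 2.5.
MRS depends only on d: 0.5·√d = 2.5 ⇒ √d = 2.5/0.5 = 5 ⇒ d* = 25.
From the budget, 5·g = 140 − 2·25 = 90, so g* = 18.

g* = 18, d* = 25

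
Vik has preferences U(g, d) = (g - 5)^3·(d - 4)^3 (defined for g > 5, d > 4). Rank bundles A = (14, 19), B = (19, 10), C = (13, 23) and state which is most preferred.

Evaluate utility at each bundle:
U(A) = 2460375.
U(B) = 592704.
U(C) = 3511808.
Highest utility is C, so C ≻ A ≻ B.

Bundle C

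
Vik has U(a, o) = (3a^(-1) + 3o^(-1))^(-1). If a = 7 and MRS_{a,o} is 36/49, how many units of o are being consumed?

o = 6

For CES with ρ = -1, MRS = (o/a)^2.
Setting (o/7)^2 = 36/49 gives o/7 = 6/7 and o = 6.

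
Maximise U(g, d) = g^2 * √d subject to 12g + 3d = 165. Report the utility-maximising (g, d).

g* = 11, d* = 11

MU_g = 2·g·√d and MU_d = 0.5·g^2·d^(-0.5).
MRS = MU_g/MU_d = (4)·d/g.
Tangency: set MRS = p_g/p_d = 12/3 = 4.
So (4)·d/g = 4, i.e. d = g.
Substitute into the budget 12·g + 3·d = 165: 15·g = 165, so g* = 11.
Then d* = 11.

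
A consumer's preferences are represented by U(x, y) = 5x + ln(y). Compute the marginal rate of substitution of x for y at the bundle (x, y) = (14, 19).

MRS = 95

MU_x = 5, MU_y = 1/y.
MRS = 5 ÷ (1/y).
At (14, 19): MRS = 95.
That is, one extra unit of x is worth 95 units of y at the margin.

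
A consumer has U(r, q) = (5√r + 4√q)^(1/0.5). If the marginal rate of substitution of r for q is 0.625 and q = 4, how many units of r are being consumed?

r = 16

For CES with ρ = 0.5, MRS = (5/4)·√(q/r).
Setting (5/4)·√(4/r) = 0.625 gives √(4/r) = 0.5, so 4/r = 0.25 and r = 16.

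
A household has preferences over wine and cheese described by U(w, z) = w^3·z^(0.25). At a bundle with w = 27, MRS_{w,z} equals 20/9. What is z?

MU_w = 3·w^2·z^(0.25) and MU_z = 0.25·w^3·z^(-0.75).
MRS = MU_w/MU_z = (12)·z/w.
Substitute w = 27: MRS = z/2.25. Setting z/2.25 = 20/9 gives z = (20/9)·2.25 = 5.

z = 5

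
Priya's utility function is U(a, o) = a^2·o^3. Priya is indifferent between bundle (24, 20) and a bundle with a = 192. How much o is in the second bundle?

U(24, 20) = 4608000.
Set U(192, o) = 4608000 and solve.
With a = 192: 192^2 = 36864, so o^3 = 4608000/36864 = 125; taking the cube root, o = 5.
Check: U(192, 5) = 4608000.

o = 5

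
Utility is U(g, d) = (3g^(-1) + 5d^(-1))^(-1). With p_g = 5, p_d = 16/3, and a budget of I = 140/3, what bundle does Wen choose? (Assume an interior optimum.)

For CES with ρ = -1, MRS = (3/5)·(d/g)^2.
Tangency: set MRS = p_g/p_d = 5/(16/3) = 15/16.
So (d/g)^2 = 25/16; taking the square root, d/g = 1.25, i.e. d = 1.25·g.
Substitute into the budget 5·g + (16/3)·d = 140/3: (35/3)·g = 140/3, so g* = 4 and d* = 1.25·4 = 5.

g* = 4, d* = 5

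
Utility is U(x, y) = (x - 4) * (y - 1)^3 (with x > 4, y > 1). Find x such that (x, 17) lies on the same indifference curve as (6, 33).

x = 20

U(6, 33) = 65536.
Set U(x, 17) = 65536 and solve.
With y = 17: (17 − 1)^3 = 4096, so (x − 4) = 65536/4096 = 16.
So x = 4 + 16 = 20.
Check: U(20, 17) = 65536.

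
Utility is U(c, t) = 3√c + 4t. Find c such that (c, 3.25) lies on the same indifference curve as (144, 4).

c = 169

U(144, 4) = 52.
Set U(c, 3.25) = 52 and solve.
With t = 3.25: 3√c = 52 − 4·3.25 = 39, so √c = 13 and c = 169.
Check: U(169, 3.25) = 52.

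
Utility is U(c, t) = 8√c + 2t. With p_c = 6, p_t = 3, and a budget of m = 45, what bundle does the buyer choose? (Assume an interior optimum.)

MU_c = 8/(2√c), MU_t = 2.
MRS = 8/(2√c) ÷ 2.
Tangency: set MRS = p_c/p_t = 6/3 = 2.
MRS depends only on c: 2/√c = 2 ⇒ √c = 2/2 = 1 ⇒ c* = 1.
From the budget, 3·t = 45 − 6·1 = 39, so t* = 13.

c* = 1, t* = 13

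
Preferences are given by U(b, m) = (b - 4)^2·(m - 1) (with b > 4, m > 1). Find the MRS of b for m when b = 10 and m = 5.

MRS = 4/3

MU_b = 2·(b−4)·(m−1), MU_m = (b−4)^2.
MRS = (2/1)·(m−1)/(b−4).
At (10, 5): MRS = 4/3.
That is, one extra unit of b is worth 4/3 units of m at the margin.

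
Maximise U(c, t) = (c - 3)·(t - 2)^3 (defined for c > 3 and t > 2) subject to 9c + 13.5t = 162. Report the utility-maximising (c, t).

c* = 6, t* = 8

MU_c = (t−2)^3, MU_t = 3·(c−3)·(t−2)^2.
MRS = (1/3)·(t−2)/(c−3).
Tangency: set MRS = p_c/p_t = 9/13.5 = 2/3.
So (1/3)·(t − 2)/(c − 3) = 2/3, i.e. (t − 2) = 2·(c − 3).
Rewrite the budget in excess-of-subsistence terms: 9·(c − 3) + 13.5·(t − 2) = 162 − 9·3 − 13.5·2 = 108.
Substituting, 36·(c − 3) = 108, so c − 3 = 3 and c* = 6.
Then t − 2 = 2·3 = 6, so t* = 8.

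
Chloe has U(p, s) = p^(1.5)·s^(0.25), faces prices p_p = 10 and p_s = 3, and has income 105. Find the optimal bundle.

p* = 9, s* = 5

MU_p = 1.5·√p·s^(0.25) and MU_s = 0.25·p^(1.5)·s^(-0.75).
MRS = MU_p/MU_s = (6)·s/p.
Tangency: set MRS = p_p/p_s = 10/3.
So (6)·s/p = 10/3, i.e. s = (5/9)·p.
Substitute into the budget 10·p + 3·s = 105: (35/3)·p = 105, so p* = 9.
Then s* = (5/9)·9 = 5.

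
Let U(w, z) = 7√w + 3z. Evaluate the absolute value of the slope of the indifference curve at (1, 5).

MRS = 7/6

MU_w = 7/(2√w), MU_z = 3.
MRS = 7/(2√w) ÷ 3.
At (1, 5): MRS = 7/6.
So at (1, 5) the consumer would give up 7/6 units of z for one more unit of w.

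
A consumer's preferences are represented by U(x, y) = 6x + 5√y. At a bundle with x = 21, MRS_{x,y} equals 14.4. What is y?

y = 36

MU_x = 6, MU_y = 5/(2√y).
MRS = 6 ÷ (5/(2√y)).
MRS depends only on y: 2.4·√y = 14.4 ⇒ √y = 14.4/2.4 = 6 ⇒ y = 36.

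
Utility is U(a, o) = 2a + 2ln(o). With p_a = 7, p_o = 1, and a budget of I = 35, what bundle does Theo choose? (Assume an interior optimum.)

a* = 4, o* = 7

MU_a = 2, MU_o = 2/o.
MRS = 2 ÷ (2/o).
Tangency: set MRS = p_a/p_o = 7/1 = 7.
MRS depends only on o: o = 7 ⇒ o* = 7.
From the budget, 7·a = 35 − 1·7 = 28, so a* = 4.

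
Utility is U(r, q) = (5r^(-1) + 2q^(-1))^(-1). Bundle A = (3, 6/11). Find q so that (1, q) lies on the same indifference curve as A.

q = 6

U depends on (r, q) only through S = 5r^(-1) + 2q^(-1), so equal utility means equal S. At (3, 6/11): S = 16/3.
With r = 1: 5·1^(-1) = 5, so 2q^(-1) = 16/3 − 5 = 1/3, i.e. q^(-1) = 1/6.
Hence q = 1/(1/6) = 6.
Check: U(1, 6) = 0.1875.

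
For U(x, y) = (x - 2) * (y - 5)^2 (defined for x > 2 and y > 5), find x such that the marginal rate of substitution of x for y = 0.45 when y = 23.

x = 22

MU_x = (y−5)^2, MU_y = 2·(x−2)·(y−5).
MRS = (1/2)·(y−5)/(x−2).
Substitute y = 23: MRS = 9/(x − 2). Setting this equal to 0.45 gives x − 2 = 9/0.45 = 20, so x = 22.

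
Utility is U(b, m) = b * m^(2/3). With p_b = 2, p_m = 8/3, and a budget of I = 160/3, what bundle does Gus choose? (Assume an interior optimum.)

b* = 16, m* = 8

MU_b = m^(2/3) and MU_m = 2/3·b·m^(-1/3).
MRS = MU_b/MU_m = (1.5)·m/b.
Tangency: set MRS = p_b/p_m = 2/(8/3) = 0.75.
So (1.5)·m/b = 0.75, i.e. m = 0.5·b.
Substitute into the budget 2·b + (8/3)·m = 160/3: (10/3)·b = 160/3, so b* = 16.
Then m* = 0.5·16 = 8.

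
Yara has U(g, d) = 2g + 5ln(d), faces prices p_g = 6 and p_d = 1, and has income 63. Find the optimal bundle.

MU_g = 2, MU_d = 5/d.
MRS = 2 ÷ (5/d).
Tangency: set MRS = p_g/p_d = 6/1 = 6.
MRS depends only on d: 0.4·d = 6 ⇒ d* = 6/0.4 = 15.
From the budget, 6·g = 63 − 1·15 = 48, so g* = 8.

g* = 8, d* = 15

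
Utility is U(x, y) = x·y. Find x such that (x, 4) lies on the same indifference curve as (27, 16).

U(27, 16) = 432.
Set U(x, 4) = 432 and solve.
With y = 4: x = 432/4 = 108.
Check: U(108, 4) = 432.

x = 108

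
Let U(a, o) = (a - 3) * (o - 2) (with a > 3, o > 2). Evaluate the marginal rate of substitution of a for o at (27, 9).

MRS = 7/24

MU_a = (o−2), MU_o = (a−3).
MRS = (o−2)/(a−3).
At (27, 9): MRS = 7/24.
So at (27, 9) the consumer would give up 7/24 units of o for one more unit of a.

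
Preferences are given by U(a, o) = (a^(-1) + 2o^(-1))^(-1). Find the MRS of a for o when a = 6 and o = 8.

For CES with ρ = -1, MRS = (1/2)·(o/a)^2.
At (6, 8): MRS = 8/9.
So at (6, 8) the consumer would give up 8/9 units of o for one more unit of a.

MRS = 8/9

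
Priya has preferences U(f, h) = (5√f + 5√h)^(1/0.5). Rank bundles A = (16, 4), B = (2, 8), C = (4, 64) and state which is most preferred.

Bundle C

Evaluate utility at each bundle:
U(A) = 900.000.
U(B) = 450.000.
U(C) = 2500.000.
Highest utility is C, so C ≻ A ≻ B.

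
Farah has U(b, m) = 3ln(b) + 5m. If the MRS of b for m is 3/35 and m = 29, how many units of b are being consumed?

MU_b = 3/b, MU_m = 5.
MRS = 3/b ÷ 5.
MRS depends only on b: 0.6/b = 3/35 ⇒ b = 0.6/(3/35) = 7.

b = 7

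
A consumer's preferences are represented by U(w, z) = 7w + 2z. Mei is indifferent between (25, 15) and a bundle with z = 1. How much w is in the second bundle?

w = 29

U(25, 15) = 205.
Set U(w, 1) = 205 and solve.
7w + 2·1 = 205 ⇒ 7w = 203 ⇒ w = 29.
Check: U(29, 1) = 205.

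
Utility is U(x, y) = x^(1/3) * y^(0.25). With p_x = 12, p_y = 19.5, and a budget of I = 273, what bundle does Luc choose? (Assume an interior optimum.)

x* = 13, y* = 6

MU_x = 1/3·x^(-2/3)·y^(0.25) and MU_y = 0.25·x^(1/3)·y^(-0.75).
MRS = MU_x/MU_y = (4/3)·y/x.
Tangency: set MRS = p_x/p_y = 12/19.5 = 8/13.
So (4/3)·y/x = 8/13, i.e. y = (6/13)·x.
Substitute into the budget 12·x + 19.5·y = 273: 21·x = 273, so x* = 13.
Then y* = (6/13)·13 = 6.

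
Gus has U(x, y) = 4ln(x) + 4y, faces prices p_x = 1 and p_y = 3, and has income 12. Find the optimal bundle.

MU_x = 4/x, MU_y = 4.
MRS = 4/x ÷ 4.
Tangency: set MRS = p_x/p_y = 1/3.
MRS depends only on x: 1/x = 1/3 ⇒ x* = 1/(1/3) = 3.
From the budget, 3·y = 12 − 1·3 = 9, so y* = 3.

x* = 3, y* = 3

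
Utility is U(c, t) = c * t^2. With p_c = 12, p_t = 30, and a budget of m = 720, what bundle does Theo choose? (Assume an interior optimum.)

MU_c = t^2 and MU_t = 2·c·t.
MRS = MU_c/MU_t = (1/2)·t/c.
Tangency: set MRS = p_c/p_t = 12/30 = 0.4.
So (1/2)·t/c = 0.4, i.e. t = 0.8·c.
Substitute into the budget 12·c + 30·t = 720: 36·c = 720, so c* = 20.
Then t* = 0.8·20 = 16.

c* = 20, t* = 16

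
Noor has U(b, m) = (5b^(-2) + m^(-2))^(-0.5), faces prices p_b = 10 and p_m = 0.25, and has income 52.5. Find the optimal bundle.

b* = 5, m* = 10

For CES with ρ = -2, MRS = (5/1)·(m/b)^3.
Tangency: set MRS = p_b/p_m = 10/0.25 = 40.
So (m/b)^3 = 8; taking the cube root, m/b = 2, i.e. m = 2·b.
Substitute into the budget 10·b + 0.25·m = 52.5: 10.5·b = 52.5, so b* = 5 and m* = 2·5 = 10.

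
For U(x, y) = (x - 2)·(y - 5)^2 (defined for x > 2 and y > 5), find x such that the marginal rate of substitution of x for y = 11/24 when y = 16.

x = 14

MU_x = (y−5)^2, MU_y = 2·(x−2)·(y−5).
MRS = (1/2)·(y−5)/(x−2).
Substitute y = 16: MRS = 5.5/(x − 2). Setting this equal to 11/24 gives x − 2 = 5.5/(11/24) = 12, so x = 14.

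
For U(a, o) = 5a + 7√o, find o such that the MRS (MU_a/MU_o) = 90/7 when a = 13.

MU_a = 5, MU_o = 7/(2√o).
MRS = 5 ÷ (7/(2√o)).
MRS depends only on o: (10/7)·√o = 90/7 ⇒ √o = (90/7)/(10/7) = 9 ⇒ o = 81.

o = 81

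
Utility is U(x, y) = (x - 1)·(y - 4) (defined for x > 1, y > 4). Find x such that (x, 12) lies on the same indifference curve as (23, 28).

U(23, 28) = 528.
Set U(x, 12) = 528 and solve.
With y = 12: (12 − 4) = 8, so (x − 1) = 528/8 = 66.
So x = 1 + 66 = 67.
Check: U(67, 12) = 528.

x = 67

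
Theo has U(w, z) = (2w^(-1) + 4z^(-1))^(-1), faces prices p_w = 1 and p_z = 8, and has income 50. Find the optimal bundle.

For CES with ρ = -1, MRS = (2/4)·(z/w)^2.
Tangency: set MRS = p_w/p_z = 1/8 = 0.125.
So (z/w)^2 = 0.25; taking the square root, z/w = 0.5, i.e. z = 0.5·w.
Substitute into the budget 1·w + 8·z = 50: 5·w = 50, so w* = 10 and z* = 0.5·10 = 5.

w* = 10, z* = 5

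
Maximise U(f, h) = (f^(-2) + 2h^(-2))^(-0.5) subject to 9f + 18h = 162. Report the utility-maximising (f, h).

For CES with ρ = -2, MRS = (1/2)·(h/f)^3.
Tangency: set MRS = p_f/p_h = 9/18 = 0.5.
So (h/f)^3 = 1; taking the cube root, h/f = 1, i.e. h = f.
Substitute into the budget 9·f + 18·h = 162: 27·f = 162, so f* = 6 and h* = 6.

f* = 6, h* = 6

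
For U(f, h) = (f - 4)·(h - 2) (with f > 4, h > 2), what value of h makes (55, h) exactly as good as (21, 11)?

U(21, 11) = 153.
Set U(55, h) = 153 and solve.
With f = 55: (55 − 4) = 51, so (h − 2) = 153/51 = 3.
So h = 2 + 3 = 5.
Check: U(55, 5) = 153.

h = 5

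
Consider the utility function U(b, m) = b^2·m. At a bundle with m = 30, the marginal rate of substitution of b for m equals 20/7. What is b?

MU_b = 2·b·m and MU_m = b^2.
MRS = MU_b/MU_m = (2/1)·m/b.
Substitute m = 30: MRS = 60/b. Setting 60/b = 20/7 gives b = 60/(20/7) = 21.

b = 21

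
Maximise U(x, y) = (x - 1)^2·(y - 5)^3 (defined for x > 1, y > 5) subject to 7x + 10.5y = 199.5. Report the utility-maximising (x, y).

x* = 9, y* = 13

MU_x = 2·(x−1)·(y−5)^3, MU_y = 3·(x−1)^2·(y−5)^2.
MRS = (2/3)·(y−5)/(x−1).
Tangency: set MRS = p_x/p_y = 7/10.5 = 2/3.
So (2/3)·(y − 5)/(x − 1) = 2/3, i.e. (y − 5) = (x − 1).
Rewrite the budget in excess-of-subsistence terms: 7·(x − 1) + 10.5·(y − 5) = 199.5 − 7·1 − 10.5·5 = 140.
Substituting, 17.5·(x − 1) = 140, so x − 1 = 8 and x* = 9.
Then y − 5 = 8, so y* = 13.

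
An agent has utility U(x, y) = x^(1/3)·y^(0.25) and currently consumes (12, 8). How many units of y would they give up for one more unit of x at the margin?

MRS = 8/9

MU_x = 1/3·x^(-2/3)·y^(0.25) and MU_y = 0.25·x^(1/3)·y^(-0.75).
MRS = MU_x/MU_y = (4/3)·y/x.
At (12, 8): MRS = 8/9.
So at (12, 8) the consumer would give up 8/9 units of y for one more unit of x.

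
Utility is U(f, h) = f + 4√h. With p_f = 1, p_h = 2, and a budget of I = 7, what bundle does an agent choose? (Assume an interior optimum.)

f* = 5, h* = 1

MU_f = 1, MU_h = 4/(2√h).
MRS = 1 ÷ (4/(2√h)).
Tangency: set MRS = p_f/p_h = 1/2 = 0.5.
MRS depends only on h: 0.5·√h = 0.5 ⇒ √h = 0.5/0.5 = 1 ⇒ h* = 1.
From the budget, 1·f = 7 − 2·1 = 5, so f* = 5.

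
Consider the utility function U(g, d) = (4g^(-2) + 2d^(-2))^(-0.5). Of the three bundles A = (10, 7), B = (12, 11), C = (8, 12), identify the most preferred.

Bundle B

Evaluate utility at each bundle:
U(A) = 3.518.
U(B) = 4.751.
U(C) = 3.618.
Highest utility is B, so B ≻ C ≻ A.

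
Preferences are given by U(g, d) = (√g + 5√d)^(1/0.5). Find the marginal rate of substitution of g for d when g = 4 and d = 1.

MRS = 0.1

For CES with ρ = 0.5, MRS = (1/5)·√(d/g).
At (4, 1): MRS = 0.1.
The indifference curve has slope −0.1 at this bundle.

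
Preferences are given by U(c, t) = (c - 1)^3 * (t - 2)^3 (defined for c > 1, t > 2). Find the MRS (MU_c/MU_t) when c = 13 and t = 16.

MRS = 7/6

MU_c = 3·(c−1)^2·(t−2)^3, MU_t = 3·(c−1)^3·(t−2)^2.
MRS = (t−2)/(c−1).
At (13, 16): MRS = 7/6.
The indifference curve has slope −7/6 at this bundle.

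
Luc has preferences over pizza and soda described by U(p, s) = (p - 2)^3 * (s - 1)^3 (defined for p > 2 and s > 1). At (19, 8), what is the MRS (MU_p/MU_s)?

MU_p = 3·(p−2)^2·(s−1)^3, MU_s = 3·(p−2)^3·(s−1)^2.
MRS = (s−1)/(p−2).
At (19, 8): MRS = 7/17.
The indifference curve has slope −7/17 at this bundle.

MRS = 7/17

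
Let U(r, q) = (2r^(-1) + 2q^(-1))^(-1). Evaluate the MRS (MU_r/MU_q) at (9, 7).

MRS = 49/81

For CES with ρ = -1, MRS = (q/r)^2.
At (9, 7): MRS = 49/81.
That is, one extra unit of r is worth 49/81 units of q at the margin.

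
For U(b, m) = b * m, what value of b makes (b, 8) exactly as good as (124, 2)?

U(124, 2) = 248.
Set U(b, 8) = 248 and solve.
With m = 8: b = 248/8 = 31.
Check: U(31, 8) = 248.

b = 31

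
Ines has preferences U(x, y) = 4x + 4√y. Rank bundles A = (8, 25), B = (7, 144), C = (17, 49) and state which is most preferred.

Evaluate utility at each bundle:
U(A) = 52.000.
U(B) = 76.000.
U(C) = 96.000.
Highest utility is C, so C ≻ B ≻ A.

Bundle C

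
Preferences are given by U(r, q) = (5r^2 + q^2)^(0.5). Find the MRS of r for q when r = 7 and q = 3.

For CES with ρ = 2, MRS = (5/1)·(q/r)^(-1).
At (7, 3): MRS = 35/3.
The indifference curve has slope −35/3 at this bundle.

MRS = 35/3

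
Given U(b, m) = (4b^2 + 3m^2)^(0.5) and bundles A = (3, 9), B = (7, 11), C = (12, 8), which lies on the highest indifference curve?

Evaluate utility at each bundle:
U(A) = 16.703.
U(B) = 23.643.
U(C) = 27.713.
Highest utility is C, so C ≻ B ≻ A.

Bundle C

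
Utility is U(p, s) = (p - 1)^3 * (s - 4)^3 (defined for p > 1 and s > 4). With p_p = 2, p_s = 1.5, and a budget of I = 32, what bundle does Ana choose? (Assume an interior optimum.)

p* = 7, s* = 12

MU_p = 3·(p−1)^2·(s−4)^3, MU_s = 3·(p−1)^3·(s−4)^2.
MRS = (s−4)/(p−1).
Tangency: set MRS = p_p/p_s = 2/1.5 = 4/3.
So (s − 4)/(p − 1) = 4/3, i.e. (s − 4) = (4/3)·(p − 1).
Rewrite the budget in excess-of-subsistence terms: 2·(p − 1) + 1.5·(s − 4) = 32 − 2·1 − 1.5·4 = 24.
Substituting, 4·(p − 1) = 24, so p − 1 = 6 and p* = 7.
Then s − 4 = (4/3)·6 = 8, so s* = 12.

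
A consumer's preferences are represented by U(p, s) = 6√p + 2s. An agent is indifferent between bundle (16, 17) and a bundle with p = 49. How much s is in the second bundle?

s = 8

U(16, 17) = 58.
Set U(49, s) = 58 and solve.
With p = 49: √49 = 7, so 2s = 58 − 6·7 = 16 and s = 8.
Check: U(49, 8) = 58.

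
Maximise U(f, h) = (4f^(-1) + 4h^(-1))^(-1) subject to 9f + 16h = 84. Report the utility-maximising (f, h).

For CES with ρ = -1, MRS = (h/f)^2.
Tangency: set MRS = p_f/p_h = 9/16.
So (h/f)^2 = 9/16; taking the square root, h/f = 0.75, i.e. h = 0.75·f.
Substitute into the budget 9·f + 16·h = 84: 21·f = 84, so f* = 4 and h* = 0.75·4 = 3.

f* = 4, h* = 3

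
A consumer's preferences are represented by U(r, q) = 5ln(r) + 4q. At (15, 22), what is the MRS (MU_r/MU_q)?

MRS = 1/12

MU_r = 5/r, MU_q = 4.
MRS = 5/r ÷ 4.
At (15, 22): MRS = 1/12.
The indifference curve has slope −1/12 at this bundle.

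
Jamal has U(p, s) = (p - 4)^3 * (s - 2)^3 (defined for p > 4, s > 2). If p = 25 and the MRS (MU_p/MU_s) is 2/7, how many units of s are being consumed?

s = 8

MU_p = 3·(p−4)^2·(s−2)^3, MU_s = 3·(p−4)^3·(s−2)^2.
MRS = (s−2)/(p−4).
Substitute p = 25: MRS = (s − 2)/21. Setting this equal to 2/7 gives s − 2 = (2/7)·21 = 6, so s = 8.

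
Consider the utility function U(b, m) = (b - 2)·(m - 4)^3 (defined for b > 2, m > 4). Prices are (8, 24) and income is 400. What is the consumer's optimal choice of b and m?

MU_b = (m−4)^3, MU_m = 3·(b−2)·(m−4)^2.
MRS = (1/3)·(m−4)/(b−2).
Tangency: set MRS = p_b/p_m = 8/24 = 1/3.
So (1/3)·(m − 4)/(b − 2) = 1/3, i.e. (m − 4) = (b − 2).
Rewrite the budget in excess-of-subsistence terms: 8·(b − 2) + 24·(m − 4) = 400 − 8·2 − 24·4 = 288.
Substituting, 32·(b − 2) = 288, so b − 2 = 9 and b* = 11.
Then m − 4 = 9, so m* = 13.

b* = 11, m* = 13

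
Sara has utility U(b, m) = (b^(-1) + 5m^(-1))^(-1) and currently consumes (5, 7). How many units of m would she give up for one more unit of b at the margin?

For CES with ρ = -1, MRS = (1/5)·(m/b)^2.
At (5, 7): MRS = 49/125.
The indifference curve has slope −49/125 at this bundle.

MRS = 49/125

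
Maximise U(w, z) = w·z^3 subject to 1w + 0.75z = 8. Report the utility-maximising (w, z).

w* = 2, z* = 8

MU_w = z^3 and MU_z = 3·w·z^2.
MRS = MU_w/MU_z = (1/3)·z/w.
Tangency: set MRS = p_w/p_z = 1/0.75 = 4/3.
So (1/3)·z/w = 4/3, i.e. z = 4·w.
Substitute into the budget 1·w + 0.75·z = 8: 4·w = 8, so w* = 2.
Then z* = 4·2 = 8.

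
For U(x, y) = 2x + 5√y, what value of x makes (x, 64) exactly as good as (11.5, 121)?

U(11.5, 121) = 78.
Set U(x, 64) = 78 and solve.
With y = 64: √64 = 8, so 2x = 78 − 5·8 = 38 and x = 19.
Check: U(19, 64) = 78.

x = 19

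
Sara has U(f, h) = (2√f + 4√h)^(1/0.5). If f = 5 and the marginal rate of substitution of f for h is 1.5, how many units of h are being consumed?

For CES with ρ = 0.5, MRS = (2/4)·√(h/f).
Setting (2/4)·√(h/5) = 1.5 gives √(h/5) = 3, so h/5 = 9 and h = 45.

h = 45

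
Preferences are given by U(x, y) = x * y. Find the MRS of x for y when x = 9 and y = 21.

MRS = 7/3

MU_x = y and MU_y = x.
MRS = MU_x/MU_y = y/x.
At (9, 21): MRS = 7/3.
So at (9, 21) the consumer would give up 7/3 units of y for one more unit of x.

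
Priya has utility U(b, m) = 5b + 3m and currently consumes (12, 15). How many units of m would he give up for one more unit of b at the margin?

MU_b = 5, MU_m = 3, so MRS = 5/3 at every bundle.
At (12, 15): MRS = 5/3.
So at (12, 15) the consumer would give up 5/3 units of m for one more unit of b.

MRS = 5/3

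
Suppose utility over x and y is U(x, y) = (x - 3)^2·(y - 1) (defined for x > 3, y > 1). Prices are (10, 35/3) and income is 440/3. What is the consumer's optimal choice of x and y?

MU_x = 2·(x−3)·(y−1), MU_y = (x−3)^2.
MRS = (2/1)·(y−1)/(x−3).
Tangency: set MRS = p_x/p_y = 10/(35/3) = 6/7.
So (2/1)·(y − 1)/(x − 3) = 6/7, i.e. (y − 1) = (3/7)·(x − 3).
Rewrite the budget in excess-of-subsistence terms: 10·(x − 3) + (35/3)·(y − 1) = 440/3 − 10·3 − (35/3)·1 = 105.
Substituting, 15·(x − 3) = 105, so x − 3 = 7 and x* = 10.
Then y − 1 = (3/7)·7 = 3, so y* = 4.

x* = 10, y* = 4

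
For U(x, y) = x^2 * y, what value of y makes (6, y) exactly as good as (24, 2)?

y = 32

U(24, 2) = 1152.
Set U(6, y) = 1152 and solve.
With x = 6: 6^2 = 36, so y = 1152/36 = 32.
Check: U(6, 32) = 1152.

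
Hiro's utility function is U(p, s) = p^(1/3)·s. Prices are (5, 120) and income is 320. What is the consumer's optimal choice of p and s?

p* = 16, s* = 2

MU_p = 1/3·p^(-2/3)·s and MU_s = p^(1/3).
MRS = MU_p/MU_s = (1/3)·s/p.
Tangency: set MRS = p_p/p_s = 5/120 = 1/24.
So (1/3)·s/p = 1/24, i.e. s = 0.125·p.
Substitute into the budget 5·p + 120·s = 320: 20·p = 320, so p* = 16.
Then s* = 0.125·16 = 2.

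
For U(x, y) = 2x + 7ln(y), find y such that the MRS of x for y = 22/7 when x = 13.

MU_x = 2, MU_y = 7/y.
MRS = 2 ÷ (7/y).
MRS depends only on y: (2/7)·y = 22/7 ⇒ y = (22/7)/(2/7) = 11.

y = 11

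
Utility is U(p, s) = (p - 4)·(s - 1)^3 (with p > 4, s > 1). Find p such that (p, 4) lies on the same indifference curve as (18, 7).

p = 116

U(18, 7) = 3024.
Set U(p, 4) = 3024 and solve.
With s = 4: (4 − 1)^3 = 27, so (p − 4) = 3024/27 = 112.
So p = 4 + 112 = 116.
Check: U(116, 4) = 3024.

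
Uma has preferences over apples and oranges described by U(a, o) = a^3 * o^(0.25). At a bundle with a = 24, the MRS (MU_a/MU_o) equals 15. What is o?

MU_a = 3·a^2·o^(0.25) and MU_o = 0.25·a^3·o^(-0.75).
MRS = MU_a/MU_o = (12)·o/a.
Substitute a = 24: MRS = o/2. Setting o/2 = 15 gives o = 15·2 = 30.

o = 30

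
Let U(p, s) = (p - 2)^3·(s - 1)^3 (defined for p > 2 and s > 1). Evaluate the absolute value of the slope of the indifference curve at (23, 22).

MU_p = 3·(p−2)^2·(s−1)^3, MU_s = 3·(p−2)^3·(s−1)^2.
MRS = (s−1)/(p−2).
At (23, 22): MRS = 1.
That is, one extra unit of p is worth 1 units of s at the margin.

MRS = 1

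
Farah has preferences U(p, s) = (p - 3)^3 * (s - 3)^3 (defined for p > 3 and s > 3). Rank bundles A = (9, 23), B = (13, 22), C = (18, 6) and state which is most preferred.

Bundle B

Evaluate utility at each bundle:
U(A) = 1728000.
U(B) = 6859000.
U(C) = 91125.
Highest utility is B, so B ≻ A ≻ C.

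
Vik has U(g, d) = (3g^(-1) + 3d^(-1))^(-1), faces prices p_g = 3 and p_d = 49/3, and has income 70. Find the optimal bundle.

For CES with ρ = -1, MRS = (d/g)^2.
Tangency: set MRS = p_g/p_d = 3/(49/3) = 9/49.
So (d/g)^2 = 9/49; taking the square root, d/g = 3/7, i.e. d = (3/7)·g.
Substitute into the budget 3·g + (49/3)·d = 70: 10·g = 70, so g* = 7 and d* = (3/7)·7 = 3.

g* = 7, d* = 3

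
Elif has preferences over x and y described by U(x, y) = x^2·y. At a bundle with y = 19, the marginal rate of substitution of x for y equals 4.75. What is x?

MU_x = 2·x·y and MU_y = x^2.
MRS = MU_x/MU_y = (2/1)·y/x.
Substitute y = 19: MRS = 38/x. Setting 38/x = 4.75 gives x = 38/4.75 = 8.

x = 8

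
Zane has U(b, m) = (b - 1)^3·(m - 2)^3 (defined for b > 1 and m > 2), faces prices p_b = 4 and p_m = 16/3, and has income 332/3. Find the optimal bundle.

b* = 13, m* = 11

MU_b = 3·(b−1)^2·(m−2)^3, MU_m = 3·(b−1)^3·(m−2)^2.
MRS = (m−2)/(b−1).
Tangency: set MRS = p_b/p_m = 4/(16/3) = 0.75.
So (m − 2)/(b − 1) = 0.75, i.e. (m − 2) = 0.75·(b − 1).
Rewrite the budget in excess-of-subsistence terms: 4·(b − 1) + (16/3)·(m − 2) = 332/3 − 4·1 − (16/3)·2 = 96.
Substituting, 8·(b − 1) = 96, so b − 1 = 12 and b* = 13.
Then m − 2 = 0.75·12 = 9, so m* = 11.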